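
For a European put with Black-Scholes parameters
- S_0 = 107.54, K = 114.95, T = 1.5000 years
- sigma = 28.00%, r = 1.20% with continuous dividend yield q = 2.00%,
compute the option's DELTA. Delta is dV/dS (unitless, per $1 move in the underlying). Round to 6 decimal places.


d1 = -0.0578382261; d2 = -0.4007667901
phi(d1) = 0.3982755552; exp(-qT) = 0.9704455335; exp(-rT) = 0.9821610324
N(-d1) = 0.5230612555
Delta = -exp(-qT) * N(-d1) = -0.9704455335 * 0.5230612555 = -0.507602

Answer: Delta = -0.507602


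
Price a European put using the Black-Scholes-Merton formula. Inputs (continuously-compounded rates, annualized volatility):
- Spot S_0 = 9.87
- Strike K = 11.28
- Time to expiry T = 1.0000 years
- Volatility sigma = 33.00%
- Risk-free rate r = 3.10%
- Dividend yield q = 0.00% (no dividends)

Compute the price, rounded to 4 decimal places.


d1 = (ln(S/K) + (r - q + 0.5*sigma^2) * T) / (sigma * sqrt(T)) = -0.14570119
d2 = d1 - sigma * sqrt(T) = -0.47570119
exp(-rT) = 0.96947557; exp(-qT) = 1.00000000
P = K * exp(-rT) * N(-d2) - S_0 * exp(-qT) * N(-d1)
N(-d1) = 0.55792136; N(-d2) = 0.68285636
P = 11.2800 * 0.96947557 * 0.68285636 - 9.8700 * 1.00000000 * 0.55792136 = 1.9608

Answer: Price = 1.9608


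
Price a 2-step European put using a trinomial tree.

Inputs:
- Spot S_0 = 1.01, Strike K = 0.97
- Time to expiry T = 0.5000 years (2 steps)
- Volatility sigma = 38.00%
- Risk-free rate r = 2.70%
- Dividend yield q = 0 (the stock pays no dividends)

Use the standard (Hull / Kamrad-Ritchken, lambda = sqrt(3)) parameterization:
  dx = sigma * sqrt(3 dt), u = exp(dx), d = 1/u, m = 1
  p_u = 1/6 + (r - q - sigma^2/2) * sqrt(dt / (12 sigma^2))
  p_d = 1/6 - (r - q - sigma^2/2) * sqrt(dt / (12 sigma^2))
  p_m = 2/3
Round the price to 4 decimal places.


dt = T/N = 0.250000; dx = sigma*sqrt(3*dt) = 0.329090
u = exp(dx) = 1.389702; d = 1/u = 0.719579
p_u = 0.149498, p_m = 0.666667, p_d = 0.183835
Discount per step: exp(-r*dt) = 0.993273
Stock lattice S(k, j) with j the centered position index:
  k=0: S(0,+0) = 1.0100
  k=1: S(1,-1) = 0.7268; S(1,+0) = 1.0100; S(1,+1) = 1.4036
  k=2: S(2,-2) = 0.5230; S(2,-1) = 0.7268; S(2,+0) = 1.0100; S(2,+1) = 1.4036; S(2,+2) = 1.9506
Terminal payoffs V(N, j) = max(K - S_T, 0):
  V(2,-2) = 0.447029; V(2,-1) = 0.243226; V(2,+0) = 0.000000; V(2,+1) = 0.000000; V(2,+2) = 0.000000
Backward induction: V(k, j) = exp(-r*dt) * [p_u * V(k+1, j+1) + p_m * V(k+1, j) + p_d * V(k+1, j-1)]
  V(1,-1) = exp(-r*dt) * [p_u*0.000000 + p_m*0.243226 + p_d*0.447029] = 0.242686
  V(1,+0) = exp(-r*dt) * [p_u*0.000000 + p_m*0.000000 + p_d*0.243226] = 0.044413
  V(1,+1) = exp(-r*dt) * [p_u*0.000000 + p_m*0.000000 + p_d*0.000000] = 0.000000
  V(0,+0) = exp(-r*dt) * [p_u*0.000000 + p_m*0.044413 + p_d*0.242686] = 0.073723

Answer: Price = V(0,0) = 0.0737


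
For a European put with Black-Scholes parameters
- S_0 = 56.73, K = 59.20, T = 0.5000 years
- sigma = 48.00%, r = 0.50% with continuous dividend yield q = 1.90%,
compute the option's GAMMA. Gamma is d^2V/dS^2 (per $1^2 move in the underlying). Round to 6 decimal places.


Answer: Gamma = 0.020518

Derivation:
d1 = 0.0235161013; d2 = -0.3158951537
phi(d1) = 0.3988319867; exp(-qT) = 0.9905449824; exp(-rT) = 0.9975031224
Gamma = exp(-qT) * phi(d1) / (S * sigma * sqrt(T)) = 0.9905449824 * 0.3988319867 / (56.7300 * 0.4800 * 0.7071067812) = 0.020518


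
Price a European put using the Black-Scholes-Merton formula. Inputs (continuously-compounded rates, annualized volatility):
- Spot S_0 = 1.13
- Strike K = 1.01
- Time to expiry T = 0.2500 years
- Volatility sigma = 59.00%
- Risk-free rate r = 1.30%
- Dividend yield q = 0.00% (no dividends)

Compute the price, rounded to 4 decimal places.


d1 = (ln(S/K) + (r - q + 0.5*sigma^2) * T) / (sigma * sqrt(T)) = 0.53908407
d2 = d1 - sigma * sqrt(T) = 0.24408407
exp(-rT) = 0.99675528; exp(-qT) = 1.00000000
P = K * exp(-rT) * N(-d2) - S_0 * exp(-qT) * N(-d1)
N(-d1) = 0.29491442; N(-d2) = 0.40358285
P = 1.0100 * 0.99675528 * 0.40358285 - 1.1300 * 1.00000000 * 0.29491442 = 0.0730

Answer: Price = 0.0730


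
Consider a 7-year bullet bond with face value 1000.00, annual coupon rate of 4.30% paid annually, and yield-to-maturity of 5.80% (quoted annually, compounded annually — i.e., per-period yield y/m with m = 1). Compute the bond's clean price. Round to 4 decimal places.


Coupon per period c = face * coupon_rate / m = 43.000000
Periods per year m = 1; per-period yield y/m = 0.058000
Number of cashflows N = 7
Cashflows (t years, CF_t, discount factor 1/(1+y/m)^(m*t), PV):
  t = 1.0000: CF_t = 43.000000, DF = 0.945180, PV = 40.642722
  t = 2.0000: CF_t = 43.000000, DF = 0.893364, PV = 38.414671
  t = 3.0000: CF_t = 43.000000, DF = 0.844390, PV = 36.308763
  t = 4.0000: CF_t = 43.000000, DF = 0.798100, PV = 34.318301
  t = 5.0000: CF_t = 43.000000, DF = 0.754348, PV = 32.436958
  t = 6.0000: CF_t = 43.000000, DF = 0.712994, PV = 30.658750
  t = 7.0000: CF_t = 1043.000000, DF = 0.673908, PV = 702.885581
Price P = sum_t PV_t = 915.665747

Answer: Price = 915.6657


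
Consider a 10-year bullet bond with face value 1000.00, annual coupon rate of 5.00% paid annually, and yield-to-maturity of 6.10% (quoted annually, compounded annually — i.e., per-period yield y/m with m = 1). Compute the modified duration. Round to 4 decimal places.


Answer: Modified duration = 7.5531

Derivation:
Coupon per period c = face * coupon_rate / m = 50.000000
Periods per year m = 1; per-period yield y/m = 0.061000
Number of cashflows N = 10
Cashflows (t years, CF_t, discount factor 1/(1+y/m)^(m*t), PV):
  t = 1.0000: CF_t = 50.000000, DF = 0.942507, PV = 47.125353
  t = 2.0000: CF_t = 50.000000, DF = 0.888320, PV = 44.415979
  t = 3.0000: CF_t = 50.000000, DF = 0.837247, PV = 41.862374
  t = 4.0000: CF_t = 50.000000, DF = 0.789112, PV = 39.455583
  t = 5.0000: CF_t = 50.000000, DF = 0.743743, PV = 37.187166
  t = 6.0000: CF_t = 50.000000, DF = 0.700983, PV = 35.049167
  t = 7.0000: CF_t = 50.000000, DF = 0.660682, PV = 33.034088
  t = 8.0000: CF_t = 50.000000, DF = 0.622697, PV = 31.134861
  t = 9.0000: CF_t = 50.000000, DF = 0.586897, PV = 29.344827
  t = 10.0000: CF_t = 1050.000000, DF = 0.553154, PV = 580.811839
Price P = sum_t PV_t = 919.421237
First compute Macaulay numerator sum_t t * PV_t:
  t * PV_t at t = 1.0000: 47.125353
  t * PV_t at t = 2.0000: 88.831957
  t * PV_t at t = 3.0000: 125.587122
  t * PV_t at t = 4.0000: 157.822333
  t * PV_t at t = 5.0000: 185.935831
  t * PV_t at t = 6.0000: 210.295002
  t * PV_t at t = 7.0000: 231.238614
  t * PV_t at t = 8.0000: 249.078889
  t * PV_t at t = 9.0000: 264.103440
  t * PV_t at t = 10.0000: 5808.118388
Macaulay duration D = 7368.136930 / 919.421237 = 8.013886
Modified duration = D / (1 + y/m) = 8.013886 / (1 + 0.061000) = 7.553144


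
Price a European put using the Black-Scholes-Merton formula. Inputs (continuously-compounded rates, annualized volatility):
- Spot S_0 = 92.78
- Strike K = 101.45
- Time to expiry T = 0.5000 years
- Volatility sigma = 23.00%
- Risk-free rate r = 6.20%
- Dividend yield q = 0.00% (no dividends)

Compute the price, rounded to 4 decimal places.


Answer: Price = 9.3736

Derivation:
d1 = (ln(S/K) + (r - q + 0.5*sigma^2) * T) / (sigma * sqrt(T)) = -0.27737012
d2 = d1 - sigma * sqrt(T) = -0.44000468
exp(-rT) = 0.96947557; exp(-qT) = 1.00000000
P = K * exp(-rT) * N(-d2) - S_0 * exp(-qT) * N(-d1)
N(-d1) = 0.60925204; N(-d2) = 0.67003314
P = 101.4500 * 0.96947557 * 0.67003314 - 92.7800 * 1.00000000 * 0.60925204 = 9.3736


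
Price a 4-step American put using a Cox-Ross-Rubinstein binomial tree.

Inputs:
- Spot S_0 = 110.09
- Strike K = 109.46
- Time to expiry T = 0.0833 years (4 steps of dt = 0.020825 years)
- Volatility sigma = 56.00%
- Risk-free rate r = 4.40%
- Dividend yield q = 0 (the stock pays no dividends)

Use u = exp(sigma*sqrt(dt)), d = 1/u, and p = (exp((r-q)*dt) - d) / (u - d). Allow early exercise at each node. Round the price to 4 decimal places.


dt = T/N = 0.020825
u = exp(sigma*sqrt(dt)) = 1.084168; d = 1/u = 0.922366
p = (exp((r-q)*dt) - d) / (u - d) = 0.485473
Discount per step: exp(-r*dt) = 0.999084
Stock lattice S(k, i) with i counting down-moves:
  k=0: S(0,0) = 110.0900
  k=1: S(1,0) = 119.3561; S(1,1) = 101.5433
  k=2: S(2,0) = 129.4020; S(2,1) = 110.0900; S(2,2) = 93.6601
  k=3: S(3,0) = 140.2935; S(3,1) = 119.3561; S(3,2) = 101.5433; S(3,3) = 86.3889
  k=4: S(4,0) = 152.1017; S(4,1) = 129.4020; S(4,2) = 110.0900; S(4,3) = 93.6601; S(4,4) = 79.6822
Terminal payoffs V(N, i) = max(K - S_T, 0):
  V(4,0) = 0.000000; V(4,1) = 0.000000; V(4,2) = 0.000000; V(4,3) = 15.799881; V(4,4) = 29.777759
Backward induction: V(k, i) = exp(-r*dt) * [p * V(k+1, i) + (1-p) * V(k+1, i+1)]; then take max(V_cont, immediate exercise) for American.
  V(3,0) = exp(-r*dt) * [p*0.000000 + (1-p)*0.000000] = 0.000000; exercise = 0.000000; V(3,0) = max -> 0.000000
  V(3,1) = exp(-r*dt) * [p*0.000000 + (1-p)*0.000000] = 0.000000; exercise = 0.000000; V(3,1) = max -> 0.000000
  V(3,2) = exp(-r*dt) * [p*0.000000 + (1-p)*15.799881] = 8.122012; exercise = 7.916697; V(3,2) = max -> 8.122012
  V(3,3) = exp(-r*dt) * [p*15.799881 + (1-p)*29.777759] = 22.970813; exercise = 23.071065; V(3,3) = max -> 23.071065
  V(2,0) = exp(-r*dt) * [p*0.000000 + (1-p)*0.000000] = 0.000000; exercise = 0.000000; V(2,0) = max -> 0.000000
  V(2,1) = exp(-r*dt) * [p*0.000000 + (1-p)*8.122012] = 4.175163; exercise = 0.000000; V(2,1) = max -> 4.175163
  V(2,2) = exp(-r*dt) * [p*8.122012 + (1-p)*23.071065] = 15.799213; exercise = 15.799881; V(2,2) = max -> 15.799881
  V(1,0) = exp(-r*dt) * [p*0.000000 + (1-p)*4.175163] = 2.146265; exercise = 0.000000; V(1,0) = max -> 2.146265
  V(1,1) = exp(-r*dt) * [p*4.175163 + (1-p)*15.799881] = 10.147087; exercise = 7.916697; V(1,1) = max -> 10.147087
  V(0,0) = exp(-r*dt) * [p*2.146265 + (1-p)*10.147087] = 6.257164; exercise = 0.000000; V(0,0) = max -> 6.257164

Answer: Price = V(0,0) = 6.2572


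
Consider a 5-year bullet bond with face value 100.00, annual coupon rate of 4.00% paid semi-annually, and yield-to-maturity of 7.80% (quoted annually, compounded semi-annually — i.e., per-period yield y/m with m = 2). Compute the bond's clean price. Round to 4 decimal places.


Coupon per period c = face * coupon_rate / m = 2.000000
Periods per year m = 2; per-period yield y/m = 0.039000
Number of cashflows N = 10
Cashflows (t years, CF_t, discount factor 1/(1+y/m)^(m*t), PV):
  t = 0.5000: CF_t = 2.000000, DF = 0.962464, PV = 1.924928
  t = 1.0000: CF_t = 2.000000, DF = 0.926337, PV = 1.852674
  t = 1.5000: CF_t = 2.000000, DF = 0.891566, PV = 1.783131
  t = 2.0000: CF_t = 2.000000, DF = 0.858100, PV = 1.716200
  t = 2.5000: CF_t = 2.000000, DF = 0.825890, PV = 1.651780
  t = 3.0000: CF_t = 2.000000, DF = 0.794889, PV = 1.589779
  t = 3.5000: CF_t = 2.000000, DF = 0.765052, PV = 1.530105
  t = 4.0000: CF_t = 2.000000, DF = 0.736335, PV = 1.472671
  t = 4.5000: CF_t = 2.000000, DF = 0.708696, PV = 1.417392
  t = 5.0000: CF_t = 102.000000, DF = 0.682094, PV = 69.573635
Price P = sum_t PV_t = 84.512294

Answer: Price = 84.5123


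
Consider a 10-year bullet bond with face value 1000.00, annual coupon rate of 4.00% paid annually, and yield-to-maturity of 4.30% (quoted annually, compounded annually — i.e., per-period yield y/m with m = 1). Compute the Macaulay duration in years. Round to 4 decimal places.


Coupon per period c = face * coupon_rate / m = 40.000000
Periods per year m = 1; per-period yield y/m = 0.043000
Number of cashflows N = 10
Cashflows (t years, CF_t, discount factor 1/(1+y/m)^(m*t), PV):
  t = 1.0000: CF_t = 40.000000, DF = 0.958773, PV = 38.350911
  t = 2.0000: CF_t = 40.000000, DF = 0.919245, PV = 36.769809
  t = 3.0000: CF_t = 40.000000, DF = 0.881347, PV = 35.253892
  t = 4.0000: CF_t = 40.000000, DF = 0.845012, PV = 33.800471
  t = 5.0000: CF_t = 40.000000, DF = 0.810174, PV = 32.406972
  t = 6.0000: CF_t = 40.000000, DF = 0.776773, PV = 31.070922
  t = 7.0000: CF_t = 40.000000, DF = 0.744749, PV = 29.789954
  t = 8.0000: CF_t = 40.000000, DF = 0.714045, PV = 28.561797
  t = 9.0000: CF_t = 40.000000, DF = 0.684607, PV = 27.384273
  t = 10.0000: CF_t = 1040.000000, DF = 0.656382, PV = 682.637677
Price P = sum_t PV_t = 976.026678
Macaulay numerator sum_t t * PV_t:
  t * PV_t at t = 1.0000: 38.350911
  t * PV_t at t = 2.0000: 73.539618
  t * PV_t at t = 3.0000: 105.761675
  t * PV_t at t = 4.0000: 135.201886
  t * PV_t at t = 5.0000: 162.034858
  t * PV_t at t = 6.0000: 186.425532
  t * PV_t at t = 7.0000: 208.529678
  t * PV_t at t = 8.0000: 228.494374
  t * PV_t at t = 9.0000: 246.458457
  t * PV_t at t = 10.0000: 6826.376775
Macaulay duration D = (sum_t t * PV_t) / P = 8211.173763 / 976.026678 = 8.412858

Answer: Macaulay duration = 8.4129 years


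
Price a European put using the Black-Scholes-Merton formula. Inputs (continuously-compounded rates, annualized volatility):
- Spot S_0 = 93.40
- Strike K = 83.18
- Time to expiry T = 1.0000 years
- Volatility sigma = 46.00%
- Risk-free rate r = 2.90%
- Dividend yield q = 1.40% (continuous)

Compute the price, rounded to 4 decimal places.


Answer: Price = 10.6969

Derivation:
d1 = (ln(S/K) + (r - q + 0.5*sigma^2) * T) / (sigma * sqrt(T)) = 0.51453133
d2 = d1 - sigma * sqrt(T) = 0.05453133
exp(-rT) = 0.97141646; exp(-qT) = 0.98609754
P = K * exp(-rT) * N(-d2) - S_0 * exp(-qT) * N(-d1)
N(-d1) = 0.30344028; N(-d2) = 0.47825592
P = 83.1800 * 0.97141646 * 0.47825592 - 93.4000 * 0.98609754 * 0.30344028 = 10.6969


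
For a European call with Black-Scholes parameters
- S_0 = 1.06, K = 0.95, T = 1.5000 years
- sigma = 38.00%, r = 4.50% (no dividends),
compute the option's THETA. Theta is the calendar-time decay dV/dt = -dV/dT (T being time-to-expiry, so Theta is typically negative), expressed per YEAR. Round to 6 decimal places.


Answer: Theta = -0.076687

Derivation:
d1 = 0.6131506913; d2 = 0.1477476401
phi(d1) = 0.3305770820; exp(-qT) = 1.0000000000; exp(-rT) = 0.9347277206
Theta = -S*exp(-qT)*phi(d1)*sigma/(2*sqrt(T)) - r*K*exp(-rT)*N(d2) + q*S*exp(-qT)*N(d1)
N(d1) = 0.7301116475; N(d2) = 0.5587290336; sqrt(T) = 1.2247448714
Term 1 = -1.0600 * 1.0000000000 * 0.3305770820 * 0.3800 / (2 * 1.2247448714) = -0.0543608925
Term 2 = -0.0450 * 0.9500 * 0.9347277206 * 0.5587290336 = -0.0223265943
Term 3 = 0 (no dividend yield, q = 0)
Theta = -0.0543608925 + (-0.0223265943) + (0.0000000000) = -0.076687


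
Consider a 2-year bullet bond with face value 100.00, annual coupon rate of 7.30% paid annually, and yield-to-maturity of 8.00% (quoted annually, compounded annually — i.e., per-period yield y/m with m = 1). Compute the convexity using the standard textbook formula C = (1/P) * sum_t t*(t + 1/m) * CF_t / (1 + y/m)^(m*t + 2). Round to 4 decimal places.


Answer: Convexity = 4.9093

Derivation:
Coupon per period c = face * coupon_rate / m = 7.300000
Periods per year m = 1; per-period yield y/m = 0.080000
Number of cashflows N = 2
Cashflows (t years, CF_t, discount factor 1/(1+y/m)^(m*t), PV):
  t = 1.0000: CF_t = 7.300000, DF = 0.925926, PV = 6.759259
  t = 2.0000: CF_t = 107.300000, DF = 0.857339, PV = 91.992455
Price P = sum_t PV_t = 98.751715
Convexity numerator sum_t t*(t + 1/m) * CF_t / (1+y/m)^(m*t + 2):
  t = 1.0000: term = 11.589951
  t = 2.0000: term = 473.212219
Convexity = (1/P) * sum = 484.802170 / 98.751715 = 4.909304


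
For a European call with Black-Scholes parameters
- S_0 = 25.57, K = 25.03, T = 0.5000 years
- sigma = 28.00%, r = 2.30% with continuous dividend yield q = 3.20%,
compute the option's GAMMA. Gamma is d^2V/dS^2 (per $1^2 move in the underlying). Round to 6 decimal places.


Answer: Gamma = 0.076248

Derivation:
d1 = 0.1840734507; d2 = -0.0139164481
phi(d1) = 0.3922405220; exp(-qT) = 0.9841273201; exp(-rT) = 0.9885658722
Gamma = exp(-qT) * phi(d1) / (S * sigma * sqrt(T)) = 0.9841273201 * 0.3922405220 / (25.5700 * 0.2800 * 0.7071067812) = 0.076248


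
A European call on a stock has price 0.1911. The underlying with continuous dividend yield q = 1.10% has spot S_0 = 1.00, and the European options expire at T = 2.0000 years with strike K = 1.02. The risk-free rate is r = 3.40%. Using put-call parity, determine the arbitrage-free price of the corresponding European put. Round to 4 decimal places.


Put-call parity: C - P = S_0 * exp(-qT) - K * exp(-rT).
S_0 * exp(-qT) = 1.0000 * 0.97824024 = 0.97824024
K * exp(-rT) = 1.0200 * 0.93426047 = 0.95294568
P = C - S*exp(-qT) + K*exp(-rT)
P = 0.1911 - 0.97824024 + 0.95294568 = 0.1658

Answer: Put price = 0.1658


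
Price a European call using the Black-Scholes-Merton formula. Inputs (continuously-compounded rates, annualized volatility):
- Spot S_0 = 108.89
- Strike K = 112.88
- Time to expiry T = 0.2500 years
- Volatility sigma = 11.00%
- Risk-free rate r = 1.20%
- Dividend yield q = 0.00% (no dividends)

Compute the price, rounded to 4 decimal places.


Answer: Price = 1.0272

Derivation:
d1 = (ln(S/K) + (r - q + 0.5*sigma^2) * T) / (sigma * sqrt(T)) = -0.57226562
d2 = d1 - sigma * sqrt(T) = -0.62726562
exp(-rT) = 0.99700450; exp(-qT) = 1.00000000
C = S_0 * exp(-qT) * N(d1) - K * exp(-rT) * N(d2)
N(d1) = 0.28357102; N(d2) = 0.26524257
C = 108.8900 * 1.00000000 * 0.28357102 - 112.8800 * 0.99700450 * 0.26524257 = 1.0272


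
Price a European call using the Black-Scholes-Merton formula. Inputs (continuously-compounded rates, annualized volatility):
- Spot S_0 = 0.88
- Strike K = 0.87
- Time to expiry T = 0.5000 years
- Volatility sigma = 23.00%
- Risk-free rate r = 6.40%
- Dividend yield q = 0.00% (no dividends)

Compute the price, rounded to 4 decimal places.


Answer: Price = 0.0765

Derivation:
d1 = (ln(S/K) + (r - q + 0.5*sigma^2) * T) / (sigma * sqrt(T)) = 0.34834967
d2 = d1 - sigma * sqrt(T) = 0.18571511
exp(-rT) = 0.96850658; exp(-qT) = 1.00000000
C = S_0 * exp(-qT) * N(d1) - K * exp(-rT) * N(d2)
N(d1) = 0.63621120; N(d2) = 0.57366591
C = 0.8800 * 1.00000000 * 0.63621120 - 0.8700 * 0.96850658 * 0.57366591 = 0.0765


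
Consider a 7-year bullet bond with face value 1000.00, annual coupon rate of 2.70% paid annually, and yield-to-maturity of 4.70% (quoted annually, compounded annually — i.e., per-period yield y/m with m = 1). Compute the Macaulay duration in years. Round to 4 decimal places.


Coupon per period c = face * coupon_rate / m = 27.000000
Periods per year m = 1; per-period yield y/m = 0.047000
Number of cashflows N = 7
Cashflows (t years, CF_t, discount factor 1/(1+y/m)^(m*t), PV):
  t = 1.0000: CF_t = 27.000000, DF = 0.955110, PV = 25.787966
  t = 2.0000: CF_t = 27.000000, DF = 0.912235, PV = 24.630340
  t = 3.0000: CF_t = 27.000000, DF = 0.871284, PV = 23.524680
  t = 4.0000: CF_t = 27.000000, DF = 0.832172, PV = 22.468653
  t = 5.0000: CF_t = 27.000000, DF = 0.794816, PV = 21.460032
  t = 6.0000: CF_t = 27.000000, DF = 0.759137, PV = 20.496687
  t = 7.0000: CF_t = 1027.000000, DF = 0.725059, PV = 744.635388
Price P = sum_t PV_t = 883.003745
Macaulay numerator sum_t t * PV_t:
  t * PV_t at t = 1.0000: 25.787966
  t * PV_t at t = 2.0000: 49.260679
  t * PV_t at t = 3.0000: 70.574039
  t * PV_t at t = 4.0000: 89.874612
  t * PV_t at t = 5.0000: 107.300158
  t * PV_t at t = 6.0000: 122.980123
  t * PV_t at t = 7.0000: 5212.447717
Macaulay duration D = (sum_t t * PV_t) / P = 5678.225294 / 883.003745 = 6.430579

Answer: Macaulay duration = 6.4306 years


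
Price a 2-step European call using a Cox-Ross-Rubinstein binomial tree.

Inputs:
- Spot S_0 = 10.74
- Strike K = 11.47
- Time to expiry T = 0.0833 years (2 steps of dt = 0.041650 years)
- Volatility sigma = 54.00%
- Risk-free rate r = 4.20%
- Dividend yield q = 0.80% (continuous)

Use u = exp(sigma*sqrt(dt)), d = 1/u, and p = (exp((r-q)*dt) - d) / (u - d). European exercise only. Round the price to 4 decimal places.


dt = T/N = 0.041650
u = exp(sigma*sqrt(dt)) = 1.116507; d = 1/u = 0.895651
p = (exp((r-q)*dt) - d) / (u - d) = 0.478893
Discount per step: exp(-r*dt) = 0.998252
Stock lattice S(k, i) with i counting down-moves:
  k=0: S(0,0) = 10.7400
  k=1: S(1,0) = 11.9913; S(1,1) = 9.6193
  k=2: S(2,0) = 13.3884; S(2,1) = 10.7400; S(2,2) = 8.6155
Terminal payoffs V(N, i) = max(S_T - K, 0):
  V(2,0) = 1.918352; V(2,1) = 0.000000; V(2,2) = 0.000000
Backward induction: V(k, i) = exp(-r*dt) * [p * V(k+1, i) + (1-p) * V(k+1, i+1)].
  V(1,0) = exp(-r*dt) * [p*1.918352 + (1-p)*0.000000] = 0.917080
  V(1,1) = exp(-r*dt) * [p*0.000000 + (1-p)*0.000000] = 0.000000
  V(0,0) = exp(-r*dt) * [p*0.917080 + (1-p)*0.000000] = 0.438415

Answer: Price = V(0,0) = 0.4384


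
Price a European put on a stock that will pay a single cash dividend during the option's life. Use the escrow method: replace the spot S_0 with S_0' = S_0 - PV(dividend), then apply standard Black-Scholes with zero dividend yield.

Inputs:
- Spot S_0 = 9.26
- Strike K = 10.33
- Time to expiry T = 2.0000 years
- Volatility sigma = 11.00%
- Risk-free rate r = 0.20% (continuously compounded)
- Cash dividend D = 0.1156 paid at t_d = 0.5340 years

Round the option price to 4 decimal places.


Answer: Price = 1.3391

Derivation:
PV(D) = D * exp(-r * t_d) = 0.1156 * 0.99893257 = 0.11547661
S_0' = S_0 - PV(D) = 9.2600 - 0.11547661 = 9.14452339
d1 = (ln(S_0'/K) + (r + sigma^2/2)*T) / (sigma*sqrt(T)) = -0.68008964
d2 = d1 - sigma*sqrt(T) = -0.83565313
exp(-rT) = 0.99600799
N(-d1) = 0.75177615; N(-d2) = 0.79832497
P = K * exp(-rT) * N(-d2) - S_0' * N(-d1) = 10.3300 * 0.99600799 * 0.79832497 - 9.14452339 * 0.75177615 = 1.3391


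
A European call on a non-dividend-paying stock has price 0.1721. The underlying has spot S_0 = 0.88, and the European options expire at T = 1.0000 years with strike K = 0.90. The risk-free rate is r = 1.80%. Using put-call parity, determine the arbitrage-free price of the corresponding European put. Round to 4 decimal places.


Put-call parity: C - P = S_0 * exp(-qT) - K * exp(-rT).
S_0 * exp(-qT) = 0.8800 * 1.00000000 = 0.88000000
K * exp(-rT) = 0.9000 * 0.98216103 = 0.88394493
P = C - S*exp(-qT) + K*exp(-rT)
P = 0.1721 - 0.88000000 + 0.88394493 = 0.1760

Answer: Put price = 0.1760


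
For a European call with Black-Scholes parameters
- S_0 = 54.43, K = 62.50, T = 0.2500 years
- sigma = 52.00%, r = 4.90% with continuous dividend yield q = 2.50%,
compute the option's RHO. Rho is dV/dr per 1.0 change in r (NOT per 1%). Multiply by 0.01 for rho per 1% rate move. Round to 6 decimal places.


d1 = -0.3786580165; d2 = -0.6386580165
phi(d1) = 0.3713428645; exp(-qT) = 0.9937694906; exp(-rT) = 0.9878247258
N(d2) = 0.2615227151
Rho = K*T*exp(-rT)*N(d2) = 62.5000 * 0.2500 * 0.9878247258 * 0.2615227151 = 4.036541

Answer: Rho = 4.036541


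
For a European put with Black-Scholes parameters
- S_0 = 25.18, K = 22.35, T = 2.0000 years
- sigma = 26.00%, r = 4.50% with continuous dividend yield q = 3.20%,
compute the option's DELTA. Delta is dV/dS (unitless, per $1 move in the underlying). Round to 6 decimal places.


d1 = 0.5788041800; d2 = 0.2111086538
phi(d1) = 0.3374136435; exp(-qT) = 0.9380049995; exp(-rT) = 0.9139311853
N(-d1) = 0.2813606552
Delta = -exp(-qT) * N(-d1) = -0.9380049995 * 0.2813606552 = -0.263918

Answer: Delta = -0.263918


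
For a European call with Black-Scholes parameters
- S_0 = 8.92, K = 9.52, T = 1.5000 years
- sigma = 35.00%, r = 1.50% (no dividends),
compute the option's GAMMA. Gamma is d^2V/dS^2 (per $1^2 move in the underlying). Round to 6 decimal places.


d1 = 0.1149536153; d2 = -0.3137070897
phi(d1) = 0.3963150909; exp(-qT) = 1.0000000000; exp(-rT) = 0.9777512372
Gamma = exp(-qT) * phi(d1) / (S * sigma * sqrt(T)) = 1.0000000000 * 0.3963150909 / (8.9200 * 0.3500 * 1.2247448714) = 0.103648

Answer: Gamma = 0.103648


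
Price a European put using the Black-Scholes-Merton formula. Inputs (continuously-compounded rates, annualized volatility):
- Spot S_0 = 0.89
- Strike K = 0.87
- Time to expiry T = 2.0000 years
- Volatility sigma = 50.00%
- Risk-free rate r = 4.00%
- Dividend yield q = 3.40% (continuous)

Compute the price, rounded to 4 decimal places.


Answer: Price = 0.2119

Derivation:
d1 = (ln(S/K) + (r - q + 0.5*sigma^2) * T) / (sigma * sqrt(T)) = 0.40266655
d2 = d1 - sigma * sqrt(T) = -0.30444023
exp(-rT) = 0.92311635; exp(-qT) = 0.93426047
P = K * exp(-rT) * N(-d2) - S_0 * exp(-qT) * N(-d1)
N(-d1) = 0.34359677; N(-d2) = 0.61960374
P = 0.8700 * 0.92311635 * 0.61960374 - 0.8900 * 0.93426047 * 0.34359677 = 0.2119


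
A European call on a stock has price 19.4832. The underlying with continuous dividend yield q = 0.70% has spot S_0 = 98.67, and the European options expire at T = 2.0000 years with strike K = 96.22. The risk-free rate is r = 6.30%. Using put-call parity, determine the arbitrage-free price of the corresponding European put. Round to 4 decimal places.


Answer: Put price = 7.0139

Derivation:
Put-call parity: C - P = S_0 * exp(-qT) - K * exp(-rT).
S_0 * exp(-qT) = 98.6700 * 0.98609754 = 97.29824469
K * exp(-rT) = 96.2200 * 0.88161485 = 84.82898056
P = C - S*exp(-qT) + K*exp(-rT)
P = 19.4832 - 97.29824469 + 84.82898056 = 7.0139


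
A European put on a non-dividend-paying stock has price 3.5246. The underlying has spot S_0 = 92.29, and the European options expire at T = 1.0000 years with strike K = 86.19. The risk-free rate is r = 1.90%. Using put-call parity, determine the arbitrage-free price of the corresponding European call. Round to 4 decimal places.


Put-call parity: C - P = S_0 * exp(-qT) - K * exp(-rT).
S_0 * exp(-qT) = 92.2900 * 1.00000000 = 92.29000000
K * exp(-rT) = 86.1900 * 0.98117936 = 84.56784923
C = P + S*exp(-qT) - K*exp(-rT)
C = 3.5246 + 92.29000000 - 84.56784923 = 11.2468

Answer: Call price = 11.2468


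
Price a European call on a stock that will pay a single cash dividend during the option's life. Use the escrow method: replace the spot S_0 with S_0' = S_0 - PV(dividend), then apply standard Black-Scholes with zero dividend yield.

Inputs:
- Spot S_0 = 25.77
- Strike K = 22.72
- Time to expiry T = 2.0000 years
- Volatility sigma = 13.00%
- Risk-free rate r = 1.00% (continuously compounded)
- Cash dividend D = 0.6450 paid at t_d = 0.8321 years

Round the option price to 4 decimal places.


Answer: Price = 3.5264

Derivation:
PV(D) = D * exp(-r * t_d) = 0.6450 * 0.99171352 = 0.63965522
S_0' = S_0 - PV(D) = 25.7700 - 0.63965522 = 25.13034478
d1 = (ln(S_0'/K) + (r + sigma^2/2)*T) / (sigma*sqrt(T)) = 0.74915503
d2 = d1 - sigma*sqrt(T) = 0.56530727
exp(-rT) = 0.98019867
N(d1) = 0.77311812; N(d2) = 0.71406761
C = S_0' * N(d1) - K * exp(-rT) * N(d2) = 25.13034478 * 0.77311812 - 22.7200 * 0.98019867 * 0.71406761 = 3.5264


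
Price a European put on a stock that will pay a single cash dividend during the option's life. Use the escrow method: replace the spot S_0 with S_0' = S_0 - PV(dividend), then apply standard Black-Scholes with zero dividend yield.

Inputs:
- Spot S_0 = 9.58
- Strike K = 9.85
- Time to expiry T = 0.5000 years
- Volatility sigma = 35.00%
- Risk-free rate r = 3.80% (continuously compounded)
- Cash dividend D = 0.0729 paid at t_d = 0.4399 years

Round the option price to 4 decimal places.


Answer: Price = 1.0243

Derivation:
PV(D) = D * exp(-r * t_d) = 0.0729 * 0.98342274 = 0.07169152
S_0' = S_0 - PV(D) = 9.5800 - 0.07169152 = 9.50830848
d1 = (ln(S_0'/K) + (r + sigma^2/2)*T) / (sigma*sqrt(T)) = 0.05785967
d2 = d1 - sigma*sqrt(T) = -0.18962770
exp(-rT) = 0.98117936
N(-d1) = 0.47693020; N(-d2) = 0.57519956
P = K * exp(-rT) * N(-d2) - S_0' * N(-d1) = 9.8500 * 0.98117936 * 0.57519956 - 9.50830848 * 0.47693020 = 1.0243


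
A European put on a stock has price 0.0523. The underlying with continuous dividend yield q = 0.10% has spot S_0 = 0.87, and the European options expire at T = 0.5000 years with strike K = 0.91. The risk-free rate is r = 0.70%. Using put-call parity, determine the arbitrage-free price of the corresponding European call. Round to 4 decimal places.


Answer: Call price = 0.0150

Derivation:
Put-call parity: C - P = S_0 * exp(-qT) - K * exp(-rT).
S_0 * exp(-qT) = 0.8700 * 0.99950012 = 0.86956511
K * exp(-rT) = 0.9100 * 0.99650612 = 0.90682057
C = P + S*exp(-qT) - K*exp(-rT)
C = 0.0523 + 0.86956511 - 0.90682057 = 0.0150


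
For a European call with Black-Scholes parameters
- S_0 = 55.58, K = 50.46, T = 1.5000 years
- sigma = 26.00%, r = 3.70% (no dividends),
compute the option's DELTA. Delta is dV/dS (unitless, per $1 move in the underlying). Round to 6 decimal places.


d1 = 0.6370007396; d2 = 0.3185670730
phi(d1) = 0.3256853642; exp(-qT) = 1.0000000000; exp(-rT) = 0.9460120237
N(d1) = 0.7379378191
Delta = exp(-qT) * N(d1) = 1.0000000000 * 0.7379378191 = 0.737938

Answer: Delta = 0.737938


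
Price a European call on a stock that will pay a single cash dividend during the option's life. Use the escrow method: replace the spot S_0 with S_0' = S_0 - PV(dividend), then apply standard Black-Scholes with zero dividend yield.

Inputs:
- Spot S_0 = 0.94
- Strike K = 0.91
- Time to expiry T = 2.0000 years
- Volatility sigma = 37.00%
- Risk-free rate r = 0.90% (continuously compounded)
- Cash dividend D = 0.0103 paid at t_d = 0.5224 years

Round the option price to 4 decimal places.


PV(D) = D * exp(-r * t_d) = 0.0103 * 0.99530944 = 0.01025169
S_0' = S_0 - PV(D) = 0.9400 - 0.01025169 = 0.92974831
d1 = (ln(S_0'/K) + (r + sigma^2/2)*T) / (sigma*sqrt(T)) = 0.33705930
d2 = d1 - sigma*sqrt(T) = -0.18619972
exp(-rT) = 0.98216103
N(d1) = 0.63196390; N(d2) = 0.42614407
C = S_0' * N(d1) - K * exp(-rT) * N(d2) = 0.92974831 * 0.63196390 - 0.9100 * 0.98216103 * 0.42614407 = 0.2067

Answer: Price = 0.2067


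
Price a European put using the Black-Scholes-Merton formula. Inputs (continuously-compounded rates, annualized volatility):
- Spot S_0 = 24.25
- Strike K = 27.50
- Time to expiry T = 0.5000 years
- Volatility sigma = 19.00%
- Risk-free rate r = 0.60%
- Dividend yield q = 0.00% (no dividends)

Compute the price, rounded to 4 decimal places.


d1 = (ln(S/K) + (r - q + 0.5*sigma^2) * T) / (sigma * sqrt(T)) = -0.84662555
d2 = d1 - sigma * sqrt(T) = -0.98097584
exp(-rT) = 0.99700450; exp(-qT) = 1.00000000
P = K * exp(-rT) * N(-d2) - S_0 * exp(-qT) * N(-d1)
N(-d1) = 0.80139807; N(-d2) = 0.83669767
P = 27.5000 * 0.99700450 * 0.83669767 - 24.2500 * 1.00000000 * 0.80139807 = 3.5064

Answer: Price = 3.5064


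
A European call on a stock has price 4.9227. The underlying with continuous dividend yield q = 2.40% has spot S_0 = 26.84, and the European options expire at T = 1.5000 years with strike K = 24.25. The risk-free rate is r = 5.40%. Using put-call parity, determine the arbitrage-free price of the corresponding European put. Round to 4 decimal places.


Answer: Put price = 1.3950

Derivation:
Put-call parity: C - P = S_0 * exp(-qT) - K * exp(-rT).
S_0 * exp(-qT) = 26.8400 * 0.96464029 = 25.89094548
K * exp(-rT) = 24.2500 * 0.92219369 = 22.36319702
P = C - S*exp(-qT) + K*exp(-rT)
P = 4.9227 - 25.89094548 + 22.36319702 = 1.3950


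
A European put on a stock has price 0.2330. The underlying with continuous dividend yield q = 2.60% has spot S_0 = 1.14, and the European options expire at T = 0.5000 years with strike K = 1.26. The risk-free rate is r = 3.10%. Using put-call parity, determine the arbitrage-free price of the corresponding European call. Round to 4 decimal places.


Answer: Call price = 0.1177

Derivation:
Put-call parity: C - P = S_0 * exp(-qT) - K * exp(-rT).
S_0 * exp(-qT) = 1.1400 * 0.98708414 = 1.12527591
K * exp(-rT) = 1.2600 * 0.98461951 = 1.24062058
C = P + S*exp(-qT) - K*exp(-rT)
C = 0.2330 + 1.12527591 - 1.24062058 = 0.1177


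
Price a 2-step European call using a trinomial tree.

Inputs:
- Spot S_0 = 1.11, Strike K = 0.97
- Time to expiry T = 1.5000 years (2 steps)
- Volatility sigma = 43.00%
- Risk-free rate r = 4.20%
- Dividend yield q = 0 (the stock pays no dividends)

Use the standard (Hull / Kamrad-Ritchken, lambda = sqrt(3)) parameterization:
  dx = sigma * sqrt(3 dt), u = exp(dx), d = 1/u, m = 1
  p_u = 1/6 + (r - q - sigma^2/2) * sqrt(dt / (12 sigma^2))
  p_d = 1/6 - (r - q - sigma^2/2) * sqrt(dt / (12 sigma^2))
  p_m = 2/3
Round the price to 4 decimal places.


dt = T/N = 0.750000; dx = sigma*sqrt(3*dt) = 0.645000
u = exp(dx) = 1.905987; d = 1/u = 0.524663
p_u = 0.137335, p_m = 0.666667, p_d = 0.195998
Discount per step: exp(-r*dt) = 0.968991
Stock lattice S(k, j) with j the centered position index:
  k=0: S(0,+0) = 1.1100
  k=1: S(1,-1) = 0.5824; S(1,+0) = 1.1100; S(1,+1) = 2.1156
  k=2: S(2,-2) = 0.3056; S(2,-1) = 0.5824; S(2,+0) = 1.1100; S(2,+1) = 2.1156; S(2,+2) = 4.0324
Terminal payoffs V(N, j) = max(S_T - K, 0):
  V(2,-2) = 0.000000; V(2,-1) = 0.000000; V(2,+0) = 0.140000; V(2,+1) = 1.145646; V(2,+2) = 3.062393
Backward induction: V(k, j) = exp(-r*dt) * [p_u * V(k+1, j+1) + p_m * V(k+1, j) + p_d * V(k+1, j-1)]
  V(1,-1) = exp(-r*dt) * [p_u*0.140000 + p_m*0.000000 + p_d*0.000000] = 0.018631
  V(1,+0) = exp(-r*dt) * [p_u*1.145646 + p_m*0.140000 + p_d*0.000000] = 0.242898
  V(1,+1) = exp(-r*dt) * [p_u*3.062393 + p_m*1.145646 + p_d*0.140000] = 1.174202
  V(0,+0) = exp(-r*dt) * [p_u*1.174202 + p_m*0.242898 + p_d*0.018631] = 0.316708

Answer: Price = V(0,0) = 0.3167


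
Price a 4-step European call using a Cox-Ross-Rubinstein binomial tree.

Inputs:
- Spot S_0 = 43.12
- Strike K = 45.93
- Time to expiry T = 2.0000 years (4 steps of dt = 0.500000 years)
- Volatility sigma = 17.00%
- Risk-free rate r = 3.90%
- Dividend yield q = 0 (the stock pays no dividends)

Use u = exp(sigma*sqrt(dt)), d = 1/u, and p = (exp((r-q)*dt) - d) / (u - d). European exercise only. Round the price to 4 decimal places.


Answer: Price = V(0,0) = 4.5218

Derivation:
dt = T/N = 0.500000
u = exp(sigma*sqrt(dt)) = 1.127732; d = 1/u = 0.886736
p = (exp((r-q)*dt) - d) / (u - d) = 0.551692
Discount per step: exp(-r*dt) = 0.980689
Stock lattice S(k, i) with i counting down-moves:
  k=0: S(0,0) = 43.1200
  k=1: S(1,0) = 48.6278; S(1,1) = 38.2360
  k=2: S(2,0) = 54.8391; S(2,1) = 43.1200; S(2,2) = 33.9053
  k=3: S(3,0) = 61.8438; S(3,1) = 48.6278; S(3,2) = 38.2360; S(3,3) = 30.0650
  k=4: S(4,0) = 69.7432; S(4,1) = 54.8391; S(4,2) = 43.1200; S(4,3) = 33.9053; S(4,4) = 26.6597
Terminal payoffs V(N, i) = max(S_T - K, 0):
  V(4,0) = 23.813173; V(4,1) = 8.909088; V(4,2) = 0.000000; V(4,3) = 0.000000; V(4,4) = 0.000000
Backward induction: V(k, i) = exp(-r*dt) * [p * V(k+1, i) + (1-p) * V(k+1, i+1)].
  V(3,0) = exp(-r*dt) * [p*23.813173 + (1-p)*8.909088] = 16.800730
  V(3,1) = exp(-r*dt) * [p*8.909088 + (1-p)*0.000000] = 4.820161
  V(3,2) = exp(-r*dt) * [p*0.000000 + (1-p)*0.000000] = 0.000000
  V(3,3) = exp(-r*dt) * [p*0.000000 + (1-p)*0.000000] = 0.000000
  V(2,0) = exp(-r*dt) * [p*16.800730 + (1-p)*4.820161] = 11.209030
  V(2,1) = exp(-r*dt) * [p*4.820161 + (1-p)*0.000000] = 2.607894
  V(2,2) = exp(-r*dt) * [p*0.000000 + (1-p)*0.000000] = 0.000000
  V(1,0) = exp(-r*dt) * [p*11.209030 + (1-p)*2.607894] = 7.211080
  V(1,1) = exp(-r*dt) * [p*2.607894 + (1-p)*0.000000] = 1.410971
  V(0,0) = exp(-r*dt) * [p*7.211080 + (1-p)*1.410971] = 4.521807


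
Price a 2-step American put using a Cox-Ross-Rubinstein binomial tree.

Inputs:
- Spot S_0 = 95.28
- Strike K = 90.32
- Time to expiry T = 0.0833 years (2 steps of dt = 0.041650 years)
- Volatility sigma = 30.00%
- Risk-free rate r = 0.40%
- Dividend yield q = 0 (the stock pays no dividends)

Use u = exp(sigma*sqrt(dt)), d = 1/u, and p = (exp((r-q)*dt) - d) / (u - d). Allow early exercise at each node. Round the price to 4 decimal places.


Answer: Price = V(0,0) = 1.5898

Derivation:
dt = T/N = 0.041650
u = exp(sigma*sqrt(dt)) = 1.063138; d = 1/u = 0.940612
p = (exp((r-q)*dt) - d) / (u - d) = 0.486058
Discount per step: exp(-r*dt) = 0.999833
Stock lattice S(k, i) with i counting down-moves:
  k=0: S(0,0) = 95.2800
  k=1: S(1,0) = 101.2958; S(1,1) = 89.6215
  k=2: S(2,0) = 107.6914; S(2,1) = 95.2800; S(2,2) = 84.2990
Terminal payoffs V(N, i) = max(K - S_T, 0):
  V(2,0) = 0.000000; V(2,1) = 0.000000; V(2,2) = 6.021006
Backward induction: V(k, i) = exp(-r*dt) * [p * V(k+1, i) + (1-p) * V(k+1, i+1)]; then take max(V_cont, immediate exercise) for American.
  V(1,0) = exp(-r*dt) * [p*0.000000 + (1-p)*0.000000] = 0.000000; exercise = 0.000000; V(1,0) = max -> 0.000000
  V(1,1) = exp(-r*dt) * [p*0.000000 + (1-p)*6.021006] = 3.093930; exercise = 0.698528; V(1,1) = max -> 3.093930
  V(0,0) = exp(-r*dt) * [p*0.000000 + (1-p)*3.093930] = 1.589835; exercise = 0.000000; V(0,0) = max -> 1.589835


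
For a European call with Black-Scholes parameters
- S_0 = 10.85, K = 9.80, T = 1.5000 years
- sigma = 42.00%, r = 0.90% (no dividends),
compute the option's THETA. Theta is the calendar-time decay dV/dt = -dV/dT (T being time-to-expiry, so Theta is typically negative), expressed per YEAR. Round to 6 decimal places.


d1 = 0.4813105319; d2 = -0.0330823141
phi(d1) = 0.3553086441; exp(-qT) = 1.0000000000; exp(-rT) = 0.9865907163
Theta = -S*exp(-qT)*phi(d1)*sigma/(2*sqrt(T)) - r*K*exp(-rT)*N(d2) + q*S*exp(-qT)*N(d1)
N(d1) = 0.6848520936; N(d2) = 0.4868044732; sqrt(T) = 1.2247448714
Term 1 = -10.8500 * 1.0000000000 * 0.3553086441 * 0.4200 / (2 * 1.2247448714) = -0.6610117458
Term 2 = -0.0090 * 9.8000 * 0.9865907163 * 0.4868044732 = -0.0423604115
Term 3 = 0 (no dividend yield, q = 0)
Theta = -0.6610117458 + (-0.0423604115) + (0.0000000000) = -0.703372

Answer: Theta = -0.703372


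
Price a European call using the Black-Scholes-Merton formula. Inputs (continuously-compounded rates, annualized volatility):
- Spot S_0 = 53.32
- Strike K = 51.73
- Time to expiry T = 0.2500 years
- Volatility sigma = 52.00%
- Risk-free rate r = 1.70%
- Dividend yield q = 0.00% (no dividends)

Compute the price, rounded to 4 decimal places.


d1 = (ln(S/K) + (r - q + 0.5*sigma^2) * T) / (sigma * sqrt(T)) = 0.26278312
d2 = d1 - sigma * sqrt(T) = 0.00278312
exp(-rT) = 0.99575902; exp(-qT) = 1.00000000
C = S_0 * exp(-qT) * N(d1) - K * exp(-rT) * N(d2)
N(d1) = 0.60364113; N(d2) = 0.50111030
C = 53.3200 * 1.00000000 * 0.60364113 - 51.7300 * 0.99575902 * 0.50111030 = 6.3736

Answer: Price = 6.3736


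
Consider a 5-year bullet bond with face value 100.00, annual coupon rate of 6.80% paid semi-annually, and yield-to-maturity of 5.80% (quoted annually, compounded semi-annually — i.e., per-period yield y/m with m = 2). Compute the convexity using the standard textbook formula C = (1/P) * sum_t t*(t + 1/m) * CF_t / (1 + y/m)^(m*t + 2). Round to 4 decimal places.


Answer: Convexity = 21.4308

Derivation:
Coupon per period c = face * coupon_rate / m = 3.400000
Periods per year m = 2; per-period yield y/m = 0.029000
Number of cashflows N = 10
Cashflows (t years, CF_t, discount factor 1/(1+y/m)^(m*t), PV):
  t = 0.5000: CF_t = 3.400000, DF = 0.971817, PV = 3.304179
  t = 1.0000: CF_t = 3.400000, DF = 0.944429, PV = 3.211058
  t = 1.5000: CF_t = 3.400000, DF = 0.917812, PV = 3.120562
  t = 2.0000: CF_t = 3.400000, DF = 0.891946, PV = 3.032616
  t = 2.5000: CF_t = 3.400000, DF = 0.866808, PV = 2.947149
  t = 3.0000: CF_t = 3.400000, DF = 0.842379, PV = 2.864090
  t = 3.5000: CF_t = 3.400000, DF = 0.818639, PV = 2.783372
  t = 4.0000: CF_t = 3.400000, DF = 0.795567, PV = 2.704929
  t = 4.5000: CF_t = 3.400000, DF = 0.773146, PV = 2.628697
  t = 5.0000: CF_t = 103.400000, DF = 0.751357, PV = 77.690299
Price P = sum_t PV_t = 104.286951
Convexity numerator sum_t t*(t + 1/m) * CF_t / (1+y/m)^(m*t + 2):
  t = 0.5000: term = 1.560281
  t = 1.0000: term = 4.548924
  t = 1.5000: term = 8.841446
  t = 2.0000: term = 14.320450
  t = 2.5000: term = 20.875292
  t = 3.0000: term = 28.401758
  t = 3.5000: term = 36.801759
  t = 4.0000: term = 45.983039
  t = 4.5000: term = 55.858891
  t = 5.0000: term = 2017.756409
Convexity = (1/P) * sum = 2234.948250 / 104.286951 = 21.430757


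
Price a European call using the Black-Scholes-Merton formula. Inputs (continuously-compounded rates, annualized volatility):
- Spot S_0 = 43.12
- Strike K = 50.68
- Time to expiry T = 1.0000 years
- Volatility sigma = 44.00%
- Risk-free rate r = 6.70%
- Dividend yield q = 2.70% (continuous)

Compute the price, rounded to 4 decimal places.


d1 = (ln(S/K) + (r - q + 0.5*sigma^2) * T) / (sigma * sqrt(T)) = -0.05623734
d2 = d1 - sigma * sqrt(T) = -0.49623734
exp(-rT) = 0.93519520; exp(-qT) = 0.97336124
C = S_0 * exp(-qT) * N(d1) - K * exp(-rT) * N(d2)
N(d1) = 0.47757637; N(d2) = 0.30986349
C = 43.1200 * 0.97336124 * 0.47757637 - 50.6800 * 0.93519520 * 0.30986349 = 5.3583

Answer: Price = 5.3583


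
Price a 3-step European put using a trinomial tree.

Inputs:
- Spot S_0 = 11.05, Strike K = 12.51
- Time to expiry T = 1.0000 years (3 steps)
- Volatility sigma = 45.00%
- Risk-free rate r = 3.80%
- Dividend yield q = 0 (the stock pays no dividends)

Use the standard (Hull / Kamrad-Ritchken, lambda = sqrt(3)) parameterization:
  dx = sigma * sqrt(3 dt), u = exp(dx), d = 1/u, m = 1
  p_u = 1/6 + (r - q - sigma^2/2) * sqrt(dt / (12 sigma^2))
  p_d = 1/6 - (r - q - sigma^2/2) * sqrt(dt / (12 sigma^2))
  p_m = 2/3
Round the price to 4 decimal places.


Answer: Price = V(0,0) = 2.6061

Derivation:
dt = T/N = 0.333333; dx = sigma*sqrt(3*dt) = 0.450000
u = exp(dx) = 1.568312; d = 1/u = 0.637628
p_u = 0.143241, p_m = 0.666667, p_d = 0.190093
Discount per step: exp(-r*dt) = 0.987413
Stock lattice S(k, j) with j the centered position index:
  k=0: S(0,+0) = 11.0500
  k=1: S(1,-1) = 7.0458; S(1,+0) = 11.0500; S(1,+1) = 17.3298
  k=2: S(2,-2) = 4.4926; S(2,-1) = 7.0458; S(2,+0) = 11.0500; S(2,+1) = 17.3298; S(2,+2) = 27.1786
  k=3: S(3,-3) = 2.8646; S(3,-2) = 4.4926; S(3,-1) = 7.0458; S(3,+0) = 11.0500; S(3,+1) = 17.3298; S(3,+2) = 27.1786; S(3,+3) = 42.6246
Terminal payoffs V(N, j) = max(K - S_T, 0):
  V(3,-3) = 9.645395; V(3,-2) = 8.017405; V(3,-1) = 5.464209; V(3,+0) = 1.460000; V(3,+1) = 0.000000; V(3,+2) = 0.000000; V(3,+3) = 0.000000
Backward induction: V(k, j) = exp(-r*dt) * [p_u * V(k+1, j+1) + p_m * V(k+1, j) + p_d * V(k+1, j-1)]
  V(2,-2) = exp(-r*dt) * [p_u*5.464209 + p_m*8.017405 + p_d*9.645395] = 7.860947
  V(2,-1) = exp(-r*dt) * [p_u*1.460000 + p_m*5.464209 + p_d*8.017405] = 5.308320
  V(2,+0) = exp(-r*dt) * [p_u*0.000000 + p_m*1.460000 + p_d*5.464209] = 1.986714
  V(2,+1) = exp(-r*dt) * [p_u*0.000000 + p_m*0.000000 + p_d*1.460000] = 0.274042
  V(2,+2) = exp(-r*dt) * [p_u*0.000000 + p_m*0.000000 + p_d*0.000000] = 0.000000
  V(1,-1) = exp(-r*dt) * [p_u*1.986714 + p_m*5.308320 + p_d*7.860947] = 5.250833
  V(1,+0) = exp(-r*dt) * [p_u*0.274042 + p_m*1.986714 + p_d*5.308320] = 2.342936
  V(1,+1) = exp(-r*dt) * [p_u*0.000000 + p_m*0.274042 + p_d*1.986714] = 0.553301
  V(0,+0) = exp(-r*dt) * [p_u*0.553301 + p_m*2.342936 + p_d*5.250833] = 2.606136
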